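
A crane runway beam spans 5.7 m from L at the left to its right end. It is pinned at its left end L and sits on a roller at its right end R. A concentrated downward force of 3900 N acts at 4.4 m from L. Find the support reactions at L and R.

L_x = 0, L_y = 889.5 N, R_y = 3011 N

ΣM about L: R_y·5.7 − 3900·4.4 = 0 → R_y = 17160/5.7 = 3010.53 ≈ 3011 N.
ΣF_y = 0: L_y + 3010.53 − 3900 = 0 → L_y = 889.5 N.
ΣF_x = 0: no horizontal applied forces, so L_x = 0.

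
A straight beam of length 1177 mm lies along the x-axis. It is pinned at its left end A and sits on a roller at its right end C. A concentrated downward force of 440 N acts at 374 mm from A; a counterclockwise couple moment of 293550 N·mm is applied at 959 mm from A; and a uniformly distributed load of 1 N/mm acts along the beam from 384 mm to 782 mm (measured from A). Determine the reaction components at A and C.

Resultant of the distributed load: 1 × 398 = 398 N at 583 mm from A.
ΣM about A: C_y·1177 − 440·374 + 293550 − (1·398)·583 = 0 → C_y = 103044/1177 = 87.548 ≈ 87.55 N.
ΣF_y = 0: A_y + 87.548 − 440 − 1·398 = 0 → A_y = 750.5 N.
ΣF_x = 0: no horizontal applied forces, so A_x = 0.

A_x = 0, A_y = 750.5 N, C_y = 87.55 N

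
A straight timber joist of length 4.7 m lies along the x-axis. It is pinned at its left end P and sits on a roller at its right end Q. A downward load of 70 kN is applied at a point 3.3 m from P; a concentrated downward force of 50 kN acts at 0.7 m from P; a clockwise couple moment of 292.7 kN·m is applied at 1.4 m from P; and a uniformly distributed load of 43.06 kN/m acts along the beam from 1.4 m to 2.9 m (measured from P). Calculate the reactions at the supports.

Resultant of the distributed load: 43.06 × 1.5 = 64.59 kN at 2.15 m from P.
Moments about P: Q_y·4.7 − 70·3.3 − 50·0.7 − 292.7 − (43.06·1.5)·2.15 = 0 → Q_y = 697.5685/4.7 = 148.419 ≈ 148.4 kN.
ΣF_y = 0: P_y + 148.419 − 70 − 50 − 43.06·1.5 = 0 → P_y = 36.17 kN.
ΣF_x = 0: no horizontal applied forces, so P_x = 0.

P_x = 0, P_y = 36.17 kN, Q_y = 148.4 kN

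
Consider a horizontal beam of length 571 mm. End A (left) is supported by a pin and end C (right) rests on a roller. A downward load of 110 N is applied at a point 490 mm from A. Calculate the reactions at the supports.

Taking moments about A: C_y·571 − 110·490 = 0 → C_y = 53900/571 = 94.3958 ≈ 94.40 N.
ΣF_y = 0: A_y + 94.3958 − 110 = 0 → A_y = 15.60 N.
ΣF_x = 0: no horizontal applied forces, so A_x = 0.

A_x = 0, A_y = 15.60 N, C_y = 94.40 N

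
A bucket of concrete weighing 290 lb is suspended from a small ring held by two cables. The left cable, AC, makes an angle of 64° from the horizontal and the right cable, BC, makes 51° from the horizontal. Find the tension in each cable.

ΣF_x = 0: −T_AC·cos64° + T_BC·cos51° = 0 → T_BC = 0.696579·T_AC.
ΣF_y = 0: T_AC·sin64° + T_BC·sin51° = 290.
Substitute: T_AC·(0.898794 + 0.696579·0.777146) = 290 → T_AC = 201.37 ≈ 201.4 lb.
Then T_BC = 0.696579 × 201.37 = 140.3 lb.

T_AC = 201.4 lb, T_BC = 140.3 lb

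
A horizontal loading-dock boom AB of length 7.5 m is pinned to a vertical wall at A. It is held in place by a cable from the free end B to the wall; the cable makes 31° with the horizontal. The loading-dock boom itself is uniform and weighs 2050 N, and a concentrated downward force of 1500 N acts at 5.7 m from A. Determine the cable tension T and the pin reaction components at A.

ΣM about A: T·sin31°·7.5 − 2050·3.75 − 1500·5.7 = 0 → T = 16237.5/(7.5·0.515038) = 4203.57 ≈ 4204 N.
ΣF_x = 0: A_x − T·cos31° = 0 → A_x = 4203.57 × 0.857167 = 3603 N.
ΣF_y = 0: A_y + T·sin31° − 2050 − 1500 = 0 → A_y = 3550 − 4203.57 × 0.515038 = 1385 N.

T = 4204 N, A_x = 3603 N, A_y = 1385 N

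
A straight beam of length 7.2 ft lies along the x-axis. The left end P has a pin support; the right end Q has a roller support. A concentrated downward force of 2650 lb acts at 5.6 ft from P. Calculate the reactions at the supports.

ΣM about P: Q_y·7.2 − 2650·5.6 = 0 → Q_y = 14840/7.2 = 2061.11 ≈ 2061 lb.
ΣF_y = 0: P_y + 2061.11 − 2650 = 0 → P_y = 588.9 lb.
ΣF_x = 0: no horizontal applied forces, so P_x = 0.

P_x = 0, P_y = 588.9 lb, Q_y = 2061 lb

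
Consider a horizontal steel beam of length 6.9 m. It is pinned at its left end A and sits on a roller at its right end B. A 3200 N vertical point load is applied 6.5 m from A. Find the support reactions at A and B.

A_x = 0, A_y = 185.5 N, B_y = 3014 N

ΣM about A: B_y·6.9 − 3200·6.5 = 0 → B_y = 20800/6.9 = 3014.49 ≈ 3014 N.
ΣF_y = 0: A_y + 3014.49 − 3200 = 0 → A_y = 185.5 N.
ΣF_x = 0: no horizontal applied forces, so A_x = 0.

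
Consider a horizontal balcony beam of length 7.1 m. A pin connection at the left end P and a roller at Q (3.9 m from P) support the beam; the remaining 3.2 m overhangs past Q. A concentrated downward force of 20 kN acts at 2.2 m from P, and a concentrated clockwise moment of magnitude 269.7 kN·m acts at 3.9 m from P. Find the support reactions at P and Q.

P_x = 0, P_y = -60.44 kN, Q_y = 80.44 kN

Taking moments about P: Q_y·3.9 − 20·2.2 − 269.7 = 0 → Q_y = 313.7/3.9 = 80.4359 ≈ 80.44 kN.
ΣF_y = 0: P_y + 80.4359 − 20 = 0 → P_y = -60.44 kN.
ΣF_x = 0: no horizontal applied forces, so P_x = 0.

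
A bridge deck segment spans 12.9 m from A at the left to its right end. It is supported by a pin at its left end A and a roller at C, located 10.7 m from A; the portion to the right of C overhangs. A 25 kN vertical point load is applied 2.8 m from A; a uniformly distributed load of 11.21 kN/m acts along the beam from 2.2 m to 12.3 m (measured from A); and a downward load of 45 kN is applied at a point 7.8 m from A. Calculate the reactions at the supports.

A_x = 0, A_y = 67.16 kN, C_y = 116.1 kN

Resultant of the distributed load: 11.21 × 10.1 = 113.221 kN at 7.25 m from A.
Moments about A: C_y·10.7 − 25·2.8 − (11.21·10.1)·7.25 − 45·7.8 = 0 → C_y = 1241.85225/10.7 = 116.061 ≈ 116.1 kN.
ΣF_y = 0: A_y + 116.061 − 25 − 11.21·10.1 − 45 = 0 → A_y = 67.16 kN.
ΣF_x = 0: no horizontal applied forces, so A_x = 0.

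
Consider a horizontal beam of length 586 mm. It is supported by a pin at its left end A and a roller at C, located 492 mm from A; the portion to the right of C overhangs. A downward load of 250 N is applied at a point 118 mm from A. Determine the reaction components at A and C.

Moments about A: C_y·492 − 250·118 = 0 → C_y = 29500/492 = 59.9593 ≈ 59.96 N.
ΣF_y = 0: A_y + 59.9593 − 250 = 0 → A_y = 190.0 N.
ΣF_x = 0: no horizontal applied forces, so A_x = 0.

A_x = 0, A_y = 190.0 N, C_y = 59.96 N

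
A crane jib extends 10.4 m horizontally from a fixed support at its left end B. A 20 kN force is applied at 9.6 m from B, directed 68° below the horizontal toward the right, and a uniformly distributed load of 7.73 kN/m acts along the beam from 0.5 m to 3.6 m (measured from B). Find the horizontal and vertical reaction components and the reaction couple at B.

B_x = -7.492 kN, B_y = 42.51 kN, M_B = 227.1 kN·m

Resultant of the distributed load: 7.73 × 3.1 = 23.963 kN at 2.05 m from B.
ΣF_x = 0: B_x + 20·cos68° = 0 → B_x = -7.492 kN.
ΣF_y = 0: B_y − 20·sin68° − 7.73·3.1 = 0 → B_y = 42.51 kN.
ΣM about B: M_B − 20·sin68°·9.6 − (7.73·3.1)·2.05 = 0 → M_B = 227.1 kN·m.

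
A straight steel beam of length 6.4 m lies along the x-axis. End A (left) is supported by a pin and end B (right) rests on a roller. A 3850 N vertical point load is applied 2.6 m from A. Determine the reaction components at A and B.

Moments about A: B_y·6.4 − 3850·2.6 = 0 → B_y = 10010/6.4 = 1564.06 ≈ 1564 N.
ΣF_y = 0: A_y + 1564.06 − 3850 = 0 → A_y = 2286 N.
ΣF_x = 0: no horizontal applied forces, so A_x = 0.

A_x = 0, A_y = 2286 N, B_y = 1564 N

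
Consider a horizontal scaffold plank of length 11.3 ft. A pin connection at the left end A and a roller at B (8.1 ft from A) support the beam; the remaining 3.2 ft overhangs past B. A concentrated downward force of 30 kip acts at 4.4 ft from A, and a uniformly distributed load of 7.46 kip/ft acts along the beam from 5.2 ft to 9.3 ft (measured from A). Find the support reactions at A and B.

Resultant of the distributed load: 7.46 × 4.1 = 30.586 kip at 7.25 ft from A.
Moments about A: B_y·8.1 − 30·4.4 − (7.46·4.1)·7.25 = 0 → B_y = 353.7485/8.1 = 43.6727 ≈ 43.67 kip.
ΣF_y = 0: A_y + 43.6727 − 30 − 7.46·4.1 = 0 → A_y = 16.91 kip.
ΣF_x = 0: no horizontal applied forces, so A_x = 0.

A_x = 0, A_y = 16.91 kip, B_y = 43.67 kip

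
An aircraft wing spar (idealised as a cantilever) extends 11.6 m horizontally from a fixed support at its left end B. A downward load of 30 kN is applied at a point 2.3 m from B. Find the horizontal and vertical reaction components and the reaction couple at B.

B_x = 0, B_y = 30.00 kN, M_B = 69.00 kN·m

ΣF_x = 0: B_x = 0.
ΣF_y = 0: B_y − 30 = 0 → B_y = 30.00 kN.
ΣM about B: M_B − 30·2.3 = 0 → M_B = 69.00 kN·m.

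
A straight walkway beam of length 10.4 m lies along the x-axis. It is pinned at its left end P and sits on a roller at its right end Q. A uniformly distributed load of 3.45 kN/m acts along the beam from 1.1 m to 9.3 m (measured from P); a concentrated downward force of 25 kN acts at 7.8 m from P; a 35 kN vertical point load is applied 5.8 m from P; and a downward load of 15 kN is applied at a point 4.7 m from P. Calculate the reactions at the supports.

Resultant of the distributed load: 3.45 × 8.2 = 28.29 kN at 5.2 m from P.
Moments about P: Q_y·10.4 − (3.45·8.2)·5.2 − 25·7.8 − 35·5.8 − 15·4.7 = 0 → Q_y = 615.608/10.4 = 59.1931 ≈ 59.19 kN.
ΣF_y = 0: P_y + 59.1931 − 3.45·8.2 − 25 − 35 − 15 = 0 → P_y = 44.10 kN.
ΣF_x = 0: no horizontal applied forces, so P_x = 0.

P_x = 0, P_y = 44.10 kN, Q_y = 59.19 kN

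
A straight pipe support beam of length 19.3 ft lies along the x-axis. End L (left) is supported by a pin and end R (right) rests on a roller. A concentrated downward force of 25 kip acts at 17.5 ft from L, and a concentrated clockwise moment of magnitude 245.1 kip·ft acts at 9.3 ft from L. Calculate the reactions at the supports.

Taking moments about L: R_y·19.3 − 25·17.5 − 245.1 = 0 → R_y = 682.6/19.3 = 35.3679 ≈ 35.37 kip.
ΣF_y = 0: L_y + 35.3679 − 25 = 0 → L_y = -10.37 kip.
ΣF_x = 0: no horizontal applied forces, so L_x = 0.

L_x = 0, L_y = -10.37 kip, R_y = 35.37 kip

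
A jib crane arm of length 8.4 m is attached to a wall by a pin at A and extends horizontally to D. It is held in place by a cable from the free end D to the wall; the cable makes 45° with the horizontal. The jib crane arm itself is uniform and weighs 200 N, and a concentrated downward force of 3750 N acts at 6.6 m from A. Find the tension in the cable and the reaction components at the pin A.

T = 4308 N, A_x = 3046 N, A_y = 903.6 N

ΣM about A: T·sin45°·8.4 − 200·4.2 − 3750·6.6 = 0 → T = 25590/(8.4·0.707107) = 4308.3 ≈ 4308 N.
ΣF_x = 0: A_x − T·cos45° = 0 → A_x = 4308.3 × 0.707107 = 3046 N.
ΣF_y = 0: A_y + T·sin45° − 200 − 3750 = 0 → A_y = 3950 − 4308.3 × 0.707107 = 903.6 N.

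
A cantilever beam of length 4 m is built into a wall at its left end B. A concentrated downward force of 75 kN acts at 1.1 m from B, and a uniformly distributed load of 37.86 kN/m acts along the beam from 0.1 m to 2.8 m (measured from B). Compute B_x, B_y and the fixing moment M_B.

B_x = 0, B_y = 177.2 kN, M_B = 230.7 kN·m

Resultant of the distributed load: 37.86 × 2.7 = 102.222 kN at 1.45 m from B.
ΣF_x = 0: B_x = 0.
ΣF_y = 0: B_y − 75 − 37.86·2.7 = 0 → B_y = 177.2 kN.
ΣM about B: M_B − 75·1.1 − (37.86·2.7)·1.45 = 0 → M_B = 230.7 kN·m.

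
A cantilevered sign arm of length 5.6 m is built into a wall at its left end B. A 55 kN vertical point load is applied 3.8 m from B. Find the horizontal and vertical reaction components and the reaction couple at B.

B_x = 0, B_y = 55.00 kN, M_B = 209.0 kN·m

ΣF_x = 0: B_x = 0.
ΣF_y = 0: B_y − 55 = 0 → B_y = 55.00 kN.
ΣM about B: M_B − 55·3.8 = 0 → M_B = 209.0 kN·m.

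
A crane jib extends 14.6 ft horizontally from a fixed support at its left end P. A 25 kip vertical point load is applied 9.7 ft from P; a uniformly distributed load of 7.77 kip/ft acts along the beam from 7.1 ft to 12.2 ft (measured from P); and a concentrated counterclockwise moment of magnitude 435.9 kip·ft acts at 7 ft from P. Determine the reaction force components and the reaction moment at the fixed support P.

P_x = 0, P_y = 64.63 kip, M_P = 189.0 kip·ft

Resultant of the distributed load: 7.77 × 5.1 = 39.627 kip at 9.65 ft from P.
ΣF_x = 0: P_x = 0.
ΣF_y = 0: P_y − 25 − 7.77·5.1 = 0 → P_y = 64.63 kip.
ΣM about P: M_P − 25·9.7 − (7.77·5.1)·9.65 + 435.9 = 0 → M_P = 189.0 kip·ft.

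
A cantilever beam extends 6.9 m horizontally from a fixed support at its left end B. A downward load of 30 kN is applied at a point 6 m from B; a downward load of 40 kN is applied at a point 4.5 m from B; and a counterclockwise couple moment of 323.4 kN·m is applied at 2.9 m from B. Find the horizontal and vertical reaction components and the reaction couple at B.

ΣF_x = 0: B_x = 0.
ΣF_y = 0: B_y − 30 − 40 = 0 → B_y = 70.00 kN.
ΣM about B: M_B − 30·6 − 40·4.5 + 323.4 = 0 → M_B = 36.60 kN·m.

B_x = 0, B_y = 70.00 kN, M_B = 36.60 kN·m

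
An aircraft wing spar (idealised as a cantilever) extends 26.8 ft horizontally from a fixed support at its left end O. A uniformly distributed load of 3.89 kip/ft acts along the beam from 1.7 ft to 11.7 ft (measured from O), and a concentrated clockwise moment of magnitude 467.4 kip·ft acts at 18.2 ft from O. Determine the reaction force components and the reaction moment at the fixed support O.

O_x = 0, O_y = 38.90 kip, M_O = 728.0 kip·ft

Resultant of the distributed load: 3.89 × 10 = 38.9 kip at 6.7 ft from O.
ΣF_x = 0: O_x = 0.
ΣF_y = 0: O_y − 3.89·10 = 0 → O_y = 38.90 kip.
ΣM about O: M_O − (3.89·10)·6.7 − 467.4 = 0 → M_O = 728.0 kip·ft.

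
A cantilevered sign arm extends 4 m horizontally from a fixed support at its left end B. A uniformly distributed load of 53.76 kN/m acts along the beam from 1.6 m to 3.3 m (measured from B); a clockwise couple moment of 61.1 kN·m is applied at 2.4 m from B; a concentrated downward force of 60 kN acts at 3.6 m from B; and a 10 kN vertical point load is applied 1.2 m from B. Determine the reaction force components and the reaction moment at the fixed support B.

Resultant of the distributed load: 53.76 × 1.7 = 91.392 kN at 2.45 m from B.
ΣF_x = 0: B_x = 0.
ΣF_y = 0: B_y − 53.76·1.7 − 60 − 10 = 0 → B_y = 161.4 kN.
ΣM about B: M_B − (53.76·1.7)·2.45 − 61.1 − 60·3.6 − 10·1.2 = 0 → M_B = 513.0 kN·m.

B_x = 0, B_y = 161.4 kN, M_B = 513.0 kN·m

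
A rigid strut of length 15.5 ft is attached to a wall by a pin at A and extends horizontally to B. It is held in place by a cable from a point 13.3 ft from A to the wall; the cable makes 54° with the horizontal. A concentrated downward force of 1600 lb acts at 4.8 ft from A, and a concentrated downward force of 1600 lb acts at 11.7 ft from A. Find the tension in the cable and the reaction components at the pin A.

ΣM about A: T·sin54°·13.3 − 1600·4.8 − 1600·11.7 = 0 → T = 26400/(13.3·0.809017) = 2453.55 ≈ 2454 lb.
ΣF_x = 0: A_x − T·cos54° = 0 → A_x = 2453.55 × 0.587785 = 1442 lb.
ΣF_y = 0: A_y + T·sin54° − 1600 − 1600 = 0 → A_y = 3200 − 2453.55 × 0.809017 = 1215 lb.

T = 2454 lb, A_x = 1442 lb, A_y = 1215 lb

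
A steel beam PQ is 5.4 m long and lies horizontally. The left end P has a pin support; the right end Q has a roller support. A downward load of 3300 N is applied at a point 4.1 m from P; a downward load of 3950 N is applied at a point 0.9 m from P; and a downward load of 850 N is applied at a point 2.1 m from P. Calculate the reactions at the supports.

P_x = 0, P_y = 4606 N, Q_y = 3494 N

ΣM about P: Q_y·5.4 − 3300·4.1 − 3950·0.9 − 850·2.1 = 0 → Q_y = 18870/5.4 = 3494.44 ≈ 3494 N.
ΣF_y = 0: P_y + 3494.44 − 3300 − 3950 − 850 = 0 → P_y = 4606 N.
ΣF_x = 0: no horizontal applied forces, so P_x = 0.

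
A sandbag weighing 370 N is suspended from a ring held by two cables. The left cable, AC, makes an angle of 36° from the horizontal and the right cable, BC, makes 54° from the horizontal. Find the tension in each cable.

T_AC = 217.5 N, T_BC = 299.3 N

ΣF_x = 0: −T_AC·cos36° + T_BC·cos54° = 0 → T_BC = 1.37638·T_AC.
ΣF_y = 0: T_AC·sin36° + T_BC·sin54° = 370.
Substitute: T_AC·(0.587785 + 1.37638·0.809017) = 370 → T_AC = 217.481 ≈ 217.5 N.
Then T_BC = 1.37638 × 217.481 = 299.3 N.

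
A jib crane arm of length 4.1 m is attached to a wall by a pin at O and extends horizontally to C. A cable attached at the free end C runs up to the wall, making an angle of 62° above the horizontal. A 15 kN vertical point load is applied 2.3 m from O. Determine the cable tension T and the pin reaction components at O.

T = 9.530 kN, O_x = 4.474 kN, O_y = 6.585 kN

ΣM about O: T·sin62°·4.1 − 15·2.3 = 0 → T = 34.5/(4.1·0.882948) = 9.53016 ≈ 9.530 kN.
ΣF_x = 0: O_x − T·cos62° = 0 → O_x = 9.53016 × 0.469472 = 4.474 kN.
ΣF_y = 0: O_y + T·sin62° − 15 = 0 → O_y = 15 − 9.53016 × 0.882948 = 6.585 kN.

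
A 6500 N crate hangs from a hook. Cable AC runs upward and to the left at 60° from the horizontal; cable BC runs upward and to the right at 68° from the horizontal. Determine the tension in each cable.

T_AC = 3090 N, T_BC = 4124 N

ΣF_x = 0: −T_AC·cos60° + T_BC·cos68° = 0 → T_BC = 1.33473·T_AC.
ΣF_y = 0: T_AC·sin60° + T_BC·sin68° = 6500.
Substitute: T_AC·(0.866025 + 1.33473·0.927184) = 6500 → T_AC = 3089.99 ≈ 3090 N.
Then T_BC = 1.33473 × 3089.99 = 4124 N.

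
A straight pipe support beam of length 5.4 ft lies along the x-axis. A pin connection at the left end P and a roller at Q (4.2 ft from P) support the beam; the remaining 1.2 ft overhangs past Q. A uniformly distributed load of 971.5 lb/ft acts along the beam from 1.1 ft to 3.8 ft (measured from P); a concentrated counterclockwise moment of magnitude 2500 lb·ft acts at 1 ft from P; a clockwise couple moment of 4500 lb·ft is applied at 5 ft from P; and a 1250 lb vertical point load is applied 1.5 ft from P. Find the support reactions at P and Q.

Resultant of the distributed load: 971.5 × 2.7 = 2623.05 lb at 2.45 ft from P.
Taking moments about P: Q_y·4.2 − (971.5·2.7)·2.45 + 2500 − 4500 − 1250·1.5 = 0 → Q_y = 10301.4725/4.2 = 2452.73 ≈ 2453 lb.
ΣF_y = 0: P_y + 2452.73 − 971.5·2.7 − 1250 = 0 → P_y = 1420 lb.
ΣF_x = 0: no horizontal applied forces, so P_x = 0.

P_x = 0, P_y = 1420 lb, Q_y = 2453 lb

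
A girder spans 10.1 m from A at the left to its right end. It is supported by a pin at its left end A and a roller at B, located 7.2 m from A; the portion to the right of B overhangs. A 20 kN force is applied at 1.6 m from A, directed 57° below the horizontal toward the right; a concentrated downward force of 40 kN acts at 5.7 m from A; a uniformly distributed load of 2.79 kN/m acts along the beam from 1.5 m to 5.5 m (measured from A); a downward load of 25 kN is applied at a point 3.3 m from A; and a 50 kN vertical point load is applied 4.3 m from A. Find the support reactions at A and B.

A_x = -10.89 kN, A_y = 60.79 kN, B_y = 82.14 kN

Resultant of the distributed load: 2.79 × 4 = 11.16 kN at 3.5 m from A.
ΣM about A: B_y·7.2 − 20·sin57°·1.6 − 40·5.7 − (2.79·4)·3.5 − 25·3.3 − 50·4.3 = 0 → B_y = 591.397/7.2 = 82.1385 ≈ 82.14 kN.
ΣF_y = 0: A_y + 82.1385 − 20·sin57° − 40 − 2.79·4 − 25 − 50 = 0 → A_y = 60.79 kN.
ΣF_x = 0: A_x + 20·cos57° = 0 → A_x = -10.89 kN.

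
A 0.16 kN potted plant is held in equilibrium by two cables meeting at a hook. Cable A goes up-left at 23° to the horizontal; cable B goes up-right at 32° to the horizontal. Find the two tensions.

ΣF_x = 0: −T_A·cos23° + T_B·cos32° = 0 → T_B = 1.08544·T_A.
ΣF_y = 0: T_A·sin23° + T_B·sin32° = 0.16.
Substitute: T_A·(0.390731 + 1.08544·0.529919) = 0.16 → T_A = 0.165644 ≈ 0.1656 kN.
Then T_B = 1.08544 × 0.165644 = 0.1798 kN.

T_A = 0.1656 kN, T_B = 0.1798 kN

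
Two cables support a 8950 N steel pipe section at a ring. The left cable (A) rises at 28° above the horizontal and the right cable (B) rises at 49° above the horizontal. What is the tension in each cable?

T_A = 6026 N, T_B = 8110 N

ΣF_x = 0: −T_A·cos28° + T_B·cos49° = 0 → T_B = 1.34584·T_A.
ΣF_y = 0: T_A·sin28° + T_B·sin49° = 8950.
Substitute: T_A·(0.469472 + 1.34584·0.75471) = 8950 → T_A = 6026.16 ≈ 6026 N.
Then T_B = 1.34584 × 6026.16 = 8110 N.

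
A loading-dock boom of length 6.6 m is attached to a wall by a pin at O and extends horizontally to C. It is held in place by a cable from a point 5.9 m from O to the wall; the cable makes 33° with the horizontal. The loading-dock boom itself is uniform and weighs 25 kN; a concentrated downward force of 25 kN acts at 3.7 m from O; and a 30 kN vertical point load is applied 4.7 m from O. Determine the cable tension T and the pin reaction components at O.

T = 98.34 kN, O_x = 82.47 kN, O_y = 26.44 kN

ΣM about O: T·sin33°·5.9 − 25·3.3 − 25·3.7 − 30·4.7 = 0 → T = 316/(5.9·0.544639) = 98.3391 ≈ 98.34 kN.
ΣF_x = 0: O_x − T·cos33° = 0 → O_x = 98.3391 × 0.838671 = 82.47 kN.
ΣF_y = 0: O_y + T·sin33° − 25 − 25 − 30 = 0 → O_y = 80 − 98.3391 × 0.544639 = 26.44 kN.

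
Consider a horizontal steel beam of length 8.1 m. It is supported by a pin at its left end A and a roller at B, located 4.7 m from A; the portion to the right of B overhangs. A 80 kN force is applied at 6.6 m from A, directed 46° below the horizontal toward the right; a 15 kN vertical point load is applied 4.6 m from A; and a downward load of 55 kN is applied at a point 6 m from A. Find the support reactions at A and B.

A_x = -55.57 kN, A_y = -38.16 kN, B_y = 165.7 kN

ΣM about A: B_y·4.7 − 80·sin46°·6.6 − 15·4.6 − 55·6 = 0 → B_y = 778.811/4.7 = 165.704 ≈ 165.7 kN.
ΣF_y = 0: A_y + 165.704 − 80·sin46° − 15 − 55 = 0 → A_y = -38.16 kN.
ΣF_x = 0: A_x + 80·cos46° = 0 → A_x = -55.57 kN.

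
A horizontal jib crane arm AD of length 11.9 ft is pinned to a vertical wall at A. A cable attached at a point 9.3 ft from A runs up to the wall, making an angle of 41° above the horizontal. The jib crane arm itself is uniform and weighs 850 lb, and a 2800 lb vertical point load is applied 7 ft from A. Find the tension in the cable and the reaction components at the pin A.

ΣM about A: T·sin41°·9.3 − 850·5.95 − 2800·7 = 0 → T = 24657.5/(9.3·0.656059) = 4041.32 ≈ 4041 lb.
ΣF_x = 0: A_x − T·cos41° = 0 → A_x = 4041.32 × 0.75471 = 3050 lb.
ΣF_y = 0: A_y + T·sin41° − 850 − 2800 = 0 → A_y = 3650 − 4041.32 × 0.656059 = 998.7 lb.

T = 4041 lb, A_x = 3050 lb, A_y = 998.7 lb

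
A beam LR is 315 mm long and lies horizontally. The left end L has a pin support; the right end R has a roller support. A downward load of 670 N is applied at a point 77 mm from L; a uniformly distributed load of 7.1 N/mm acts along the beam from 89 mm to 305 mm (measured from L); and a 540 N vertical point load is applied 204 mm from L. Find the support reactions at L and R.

Resultant of the distributed load: 7.1 × 216 = 1533.6 N at 197 mm from L.
ΣM about L: R_y·315 − 670·77 − (7.1·216)·197 − 540·204 = 0 → R_y = 463869.2/315 = 1472.6 ≈ 1473 N.
ΣF_y = 0: L_y + 1472.6 − 670 − 7.1·216 − 540 = 0 → L_y = 1271 N.
ΣF_x = 0: no horizontal applied forces, so L_x = 0.

L_x = 0, L_y = 1271 N, R_y = 1473 N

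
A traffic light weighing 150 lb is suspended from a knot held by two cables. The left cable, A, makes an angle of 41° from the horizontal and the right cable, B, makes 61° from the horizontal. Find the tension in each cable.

T_A = 74.35 lb, T_B = 115.7 lb

ΣF_x = 0: −T_A·cos41° + T_B·cos61° = 0 → T_B = 1.55671·T_A.
ΣF_y = 0: T_A·sin41° + T_B·sin61° = 150.
Substitute: T_A·(0.656059 + 1.55671·0.87462) = 150 → T_A = 74.3462 ≈ 74.35 lb.
Then T_B = 1.55671 × 74.3462 = 115.7 lb.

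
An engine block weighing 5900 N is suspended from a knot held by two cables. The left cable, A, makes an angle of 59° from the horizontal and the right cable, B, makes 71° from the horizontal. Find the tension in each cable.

ΣF_x = 0: −T_A·cos59° + T_B·cos71° = 0 → T_B = 1.58197·T_A.
ΣF_y = 0: T_A·sin59° + T_B·sin71° = 5900.
Substitute: T_A·(0.857167 + 1.58197·0.945519) = 5900 → T_A = 2507.49 ≈ 2507 N.
Then T_B = 1.58197 × 2507.49 = 3967 N.

T_A = 2507 N, T_B = 3967 N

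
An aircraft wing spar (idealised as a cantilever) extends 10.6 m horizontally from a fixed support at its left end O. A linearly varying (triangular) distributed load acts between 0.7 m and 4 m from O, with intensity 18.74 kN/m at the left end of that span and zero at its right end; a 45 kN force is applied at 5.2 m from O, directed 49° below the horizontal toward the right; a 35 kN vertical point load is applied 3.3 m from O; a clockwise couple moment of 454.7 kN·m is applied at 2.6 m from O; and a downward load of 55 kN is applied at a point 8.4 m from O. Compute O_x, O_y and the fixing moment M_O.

Resultant of the triangular load: ½ × 18.74 × 3.3 = 30.921 kN, acting at 1.8 m from O (one-third of the span from the peak).
ΣF_x = 0: O_x + 45·cos49° = 0 → O_x = -29.52 kN.
ΣF_y = 0: O_y − ½·18.74·3.3 − 45·sin49° − 35 − 55 = 0 → O_y = 154.9 kN.
ΣM about O: M_O − (½·18.74·3.3)·1.8 − 45·sin49°·5.2 − 35·3.3 − 454.7 − 55·8.4 = 0 → M_O = 1264 kN·m.

O_x = -29.52 kN, O_y = 154.9 kN, M_O = 1264 kN·m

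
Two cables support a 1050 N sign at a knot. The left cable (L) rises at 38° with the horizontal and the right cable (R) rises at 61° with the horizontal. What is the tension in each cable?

ΣF_x = 0: −T_L·cos38° + T_R·cos61° = 0 → T_R = 1.6254·T_L.
ΣF_y = 0: T_L·sin38° + T_R·sin61° = 1050.
Substitute: T_L·(0.615661 + 1.6254·0.87462) = 1050 → T_L = 515.396 ≈ 515.4 N.
Then T_R = 1.6254 × 515.396 = 837.7 N.

T_L = 515.4 N, T_R = 837.7 N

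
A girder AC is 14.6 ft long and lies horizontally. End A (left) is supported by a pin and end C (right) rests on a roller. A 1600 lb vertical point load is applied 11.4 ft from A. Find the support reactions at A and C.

ΣM about A: C_y·14.6 − 1600·11.4 = 0 → C_y = 18240/14.6 = 1249.32 ≈ 1249 lb.
ΣF_y = 0: A_y + 1249.32 − 1600 = 0 → A_y = 350.7 lb.
ΣF_x = 0: no horizontal applied forces, so A_x = 0.

A_x = 0, A_y = 350.7 lb, C_y = 1249 lb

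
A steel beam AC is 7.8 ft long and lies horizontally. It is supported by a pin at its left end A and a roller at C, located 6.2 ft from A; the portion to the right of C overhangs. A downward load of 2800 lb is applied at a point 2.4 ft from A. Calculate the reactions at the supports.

A_x = 0, A_y = 1716 lb, C_y = 1084 lb

Moments about A: C_y·6.2 − 2800·2.4 = 0 → C_y = 6720/6.2 = 1083.87 ≈ 1084 lb.
ΣF_y = 0: A_y + 1083.87 − 2800 = 0 → A_y = 1716 lb.
ΣF_x = 0: no horizontal applied forces, so A_x = 0.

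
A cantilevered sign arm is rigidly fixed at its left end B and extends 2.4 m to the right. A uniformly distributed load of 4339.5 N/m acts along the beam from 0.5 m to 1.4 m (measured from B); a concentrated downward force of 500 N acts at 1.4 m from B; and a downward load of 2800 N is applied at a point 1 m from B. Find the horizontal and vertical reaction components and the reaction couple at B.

B_x = 0, B_y = 7206 N, M_B = 7210 N·m

Resultant of the distributed load: 4339.5 × 0.9 = 3905.55 N at 0.95 m from B.
ΣF_x = 0: B_x = 0.
ΣF_y = 0: B_y − 4339.5·0.9 − 500 − 2800 = 0 → B_y = 7206 N.
ΣM about B: M_B − (4339.5·0.9)·0.95 − 500·1.4 − 2800·1 = 0 → M_B = 7210 N·m.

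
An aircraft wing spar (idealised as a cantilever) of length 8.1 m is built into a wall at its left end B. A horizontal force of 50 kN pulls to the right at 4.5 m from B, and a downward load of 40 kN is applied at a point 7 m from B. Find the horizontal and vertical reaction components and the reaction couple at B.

ΣF_x = 0: B_x + 50 = 0 → B_x = -50.00 kN.
ΣF_y = 0: B_y − 40 = 0 → B_y = 40.00 kN.
ΣM about B: M_B − 40·7 = 0 → M_B = 280.0 kN·m.

B_x = -50.00 kN, B_y = 40.00 kN, M_B = 280.0 kN·m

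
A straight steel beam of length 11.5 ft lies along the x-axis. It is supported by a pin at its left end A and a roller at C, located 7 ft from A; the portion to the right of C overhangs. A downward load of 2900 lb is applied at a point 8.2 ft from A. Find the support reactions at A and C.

Taking moments about A: C_y·7 − 2900·8.2 = 0 → C_y = 23780/7 = 3397.14 ≈ 3397 lb.
ΣF_y = 0: A_y + 3397.14 − 2900 = 0 → A_y = -497.1 lb.
ΣF_x = 0: no horizontal applied forces, so A_x = 0.

A_x = 0, A_y = -497.1 lb, C_y = 3397 lb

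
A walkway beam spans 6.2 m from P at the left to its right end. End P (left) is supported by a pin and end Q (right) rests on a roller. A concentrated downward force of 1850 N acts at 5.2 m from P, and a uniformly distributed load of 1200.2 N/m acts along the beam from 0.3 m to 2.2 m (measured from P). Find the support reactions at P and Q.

P_x = 0, P_y = 2119 N, Q_y = 2011 N

Resultant of the distributed load: 1200.2 × 1.9 = 2280.38 N at 1.25 m from P.
Taking moments about P: Q_y·6.2 − 1850·5.2 − (1200.2·1.9)·1.25 = 0 → Q_y = 12470.475/6.2 = 2011.37 ≈ 2011 N.
ΣF_y = 0: P_y + 2011.37 − 1850 − 1200.2·1.9 = 0 → P_y = 2119 N.
ΣF_x = 0: no horizontal applied forces, so P_x = 0.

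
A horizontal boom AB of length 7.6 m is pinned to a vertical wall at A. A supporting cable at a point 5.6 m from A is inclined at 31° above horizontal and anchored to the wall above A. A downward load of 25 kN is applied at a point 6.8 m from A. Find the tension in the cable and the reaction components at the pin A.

ΣM about A: T·sin31°·5.6 − 25·6.8 = 0 → T = 170/(5.6·0.515038) = 58.9416 ≈ 58.94 kN.
ΣF_x = 0: A_x − T·cos31° = 0 → A_x = 58.9416 × 0.857167 = 50.52 kN.
ΣF_y = 0: A_y + T·sin31° − 25 = 0 → A_y = 25 − 58.9416 × 0.515038 = -5.357 kN.

T = 58.94 kN, A_x = 50.52 kN, A_y = -5.357 kN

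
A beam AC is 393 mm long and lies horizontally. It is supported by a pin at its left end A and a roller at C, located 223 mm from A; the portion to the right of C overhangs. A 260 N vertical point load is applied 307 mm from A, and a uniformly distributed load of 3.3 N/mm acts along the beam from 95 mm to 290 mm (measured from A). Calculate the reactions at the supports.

Resultant of the distributed load: 3.3 × 195 = 643.5 N at 192.5 mm from A.
Taking moments about A: C_y·223 − 260·307 − (3.3·195)·192.5 = 0 → C_y = 203693.75/223 = 913.425 ≈ 913.4 N.
ΣF_y = 0: A_y + 913.425 − 260 − 3.3·195 = 0 → A_y = -9.925 N.
ΣF_x = 0: no horizontal applied forces, so A_x = 0.

A_x = 0, A_y = -9.925 N, C_y = 913.4 N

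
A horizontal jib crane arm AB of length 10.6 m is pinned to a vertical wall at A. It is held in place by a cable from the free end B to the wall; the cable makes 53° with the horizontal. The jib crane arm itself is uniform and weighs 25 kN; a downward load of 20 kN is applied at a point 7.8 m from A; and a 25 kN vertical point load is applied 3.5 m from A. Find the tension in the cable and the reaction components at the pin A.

ΣM about A: T·sin53°·10.6 − 25·5.3 − 20·7.8 − 25·3.5 = 0 → T = 376/(10.6·0.798636) = 44.4154 ≈ 44.42 kN.
ΣF_x = 0: A_x − T·cos53° = 0 → A_x = 44.4154 × 0.601815 = 26.73 kN.
ΣF_y = 0: A_y + T·sin53° − 25 − 20 − 25 = 0 → A_y = 70 − 44.4154 × 0.798636 = 34.53 kN.

T = 44.42 kN, A_x = 26.73 kN, A_y = 34.53 kN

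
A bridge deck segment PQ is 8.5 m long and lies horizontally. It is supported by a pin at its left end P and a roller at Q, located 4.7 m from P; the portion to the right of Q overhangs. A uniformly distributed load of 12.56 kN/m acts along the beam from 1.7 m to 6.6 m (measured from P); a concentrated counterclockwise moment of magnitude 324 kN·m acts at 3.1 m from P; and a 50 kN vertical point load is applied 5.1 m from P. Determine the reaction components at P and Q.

Resultant of the distributed load: 12.56 × 4.9 = 61.544 kN at 4.15 m from P.
Moments about P: Q_y·4.7 − (12.56·4.9)·4.15 + 324 − 50·5.1 = 0 → Q_y = 186.4076/4.7 = 39.6612 ≈ 39.66 kN.
ΣF_y = 0: P_y + 39.6612 − 12.56·4.9 − 50 = 0 → P_y = 71.88 kN.
ΣF_x = 0: no horizontal applied forces, so P_x = 0.

P_x = 0, P_y = 71.88 kN, Q_y = 39.66 kN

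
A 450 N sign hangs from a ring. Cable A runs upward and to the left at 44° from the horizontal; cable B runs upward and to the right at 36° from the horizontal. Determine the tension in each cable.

T_A = 369.7 N, T_B = 328.7 N

ΣF_x = 0: −T_A·cos44° + T_B·cos36° = 0 → T_B = 0.889153·T_A.
ΣF_y = 0: T_A·sin44° + T_B·sin36° = 450.
Substitute: T_A·(0.694658 + 0.889153·0.587785) = 450 → T_A = 369.674 ≈ 369.7 N.
Then T_B = 0.889153 × 369.674 = 328.7 N.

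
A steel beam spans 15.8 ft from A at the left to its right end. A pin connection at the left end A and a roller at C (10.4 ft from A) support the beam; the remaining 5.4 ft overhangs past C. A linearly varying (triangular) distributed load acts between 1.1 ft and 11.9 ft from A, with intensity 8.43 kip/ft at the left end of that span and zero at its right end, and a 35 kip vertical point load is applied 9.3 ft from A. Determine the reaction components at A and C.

A_x = 0, A_y = 28.65 kip, C_y = 51.87 kip

Resultant of the triangular load: ½ × 8.43 × 10.8 = 45.522 kip, acting at 4.7 ft from A (one-third of the span from the peak).
Moments about A: C_y·10.4 − (½·8.43·10.8)·4.7 − 35·9.3 = 0 → C_y = 539.4534/10.4 = 51.8705 ≈ 51.87 kip.
ΣF_y = 0: A_y + 51.8705 − ½·8.43·10.8 − 35 = 0 → A_y = 28.65 kip.
ΣF_x = 0: no horizontal applied forces, so A_x = 0.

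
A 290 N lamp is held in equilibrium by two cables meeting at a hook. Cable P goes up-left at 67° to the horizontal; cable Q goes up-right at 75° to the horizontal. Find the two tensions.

T_P = 121.9 N, T_Q = 184.0 N

ΣF_x = 0: −T_P·cos67° + T_Q·cos75° = 0 → T_Q = 1.50967·T_P.
ΣF_y = 0: T_P·sin67° + T_Q·sin75° = 290.
Substitute: T_P·(0.920505 + 1.50967·0.965926) = 290 → T_P = 121.914 ≈ 121.9 N.
Then T_Q = 1.50967 × 121.914 = 184.0 N.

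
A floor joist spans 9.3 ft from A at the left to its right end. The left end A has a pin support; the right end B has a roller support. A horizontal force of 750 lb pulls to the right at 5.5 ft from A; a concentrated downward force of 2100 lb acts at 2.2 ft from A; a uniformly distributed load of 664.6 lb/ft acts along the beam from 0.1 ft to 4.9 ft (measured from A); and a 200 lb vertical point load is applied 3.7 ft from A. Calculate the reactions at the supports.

A_x = -750.0 lb, A_y = 4056 lb, B_y = 1434 lb

Resultant of the distributed load: 664.6 × 4.8 = 3190.08 lb at 2.5 ft from A.
Taking moments about A: B_y·9.3 − 2100·2.2 − (664.6·4.8)·2.5 − 200·3.7 = 0 → B_y = 13335.2/9.3 = 1433.89 ≈ 1434 lb.
ΣF_y = 0: A_y + 1433.89 − 2100 − 664.6·4.8 − 200 = 0 → A_y = 4056 lb.
ΣF_x = 0: A_x + 750 = 0 → A_x = -750.0 lb.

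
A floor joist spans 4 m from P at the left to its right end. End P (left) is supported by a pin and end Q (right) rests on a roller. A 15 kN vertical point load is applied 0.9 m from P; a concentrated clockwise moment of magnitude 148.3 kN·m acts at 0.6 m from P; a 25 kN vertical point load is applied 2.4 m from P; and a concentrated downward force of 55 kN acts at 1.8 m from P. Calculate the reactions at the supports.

Taking moments about P: Q_y·4 − 15·0.9 − 148.3 − 25·2.4 − 55·1.8 = 0 → Q_y = 320.8/4 = 80.20 kN.
ΣF_y = 0: P_y + 80.2 − 15 − 25 − 55 = 0 → P_y = 14.80 kN.
ΣF_x = 0: no horizontal applied forces, so P_x = 0.

P_x = 0, P_y = 14.80 kN, Q_y = 80.20 kN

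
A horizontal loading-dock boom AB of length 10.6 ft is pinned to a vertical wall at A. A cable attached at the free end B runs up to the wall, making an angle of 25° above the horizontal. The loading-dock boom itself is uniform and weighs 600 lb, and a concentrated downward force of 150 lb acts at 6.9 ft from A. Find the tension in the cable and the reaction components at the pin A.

T = 940.9 lb, A_x = 852.7 lb, A_y = 352.4 lb

ΣM about A: T·sin25°·10.6 − 600·5.3 − 150·6.9 = 0 → T = 4215/(10.6·0.422618) = 940.901 ≈ 940.9 lb.
ΣF_x = 0: A_x − T·cos25° = 0 → A_x = 940.901 × 0.906308 = 852.7 lb.
ΣF_y = 0: A_y + T·sin25° − 600 − 150 = 0 → A_y = 750 − 940.901 × 0.422618 = 352.4 lb.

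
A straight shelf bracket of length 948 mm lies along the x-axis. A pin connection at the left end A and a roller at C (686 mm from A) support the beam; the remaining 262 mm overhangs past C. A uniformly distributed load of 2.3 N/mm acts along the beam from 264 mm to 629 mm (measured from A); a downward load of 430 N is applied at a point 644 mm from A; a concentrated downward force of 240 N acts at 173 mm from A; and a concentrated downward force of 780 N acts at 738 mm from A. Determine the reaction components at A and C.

A_x = 0, A_y = 439.8 N, C_y = 1850 N

Resultant of the distributed load: 2.3 × 365 = 839.5 N at 446.5 mm from A.
Moments about A: C_y·686 − (2.3·365)·446.5 − 430·644 − 240·173 − 780·738 = 0 → C_y = 1268916.75/686 = 1849.73 ≈ 1850 N.
ΣF_y = 0: A_y + 1849.73 − 2.3·365 − 430 − 240 − 780 = 0 → A_y = 439.8 N.
ΣF_x = 0: no horizontal applied forces, so A_x = 0.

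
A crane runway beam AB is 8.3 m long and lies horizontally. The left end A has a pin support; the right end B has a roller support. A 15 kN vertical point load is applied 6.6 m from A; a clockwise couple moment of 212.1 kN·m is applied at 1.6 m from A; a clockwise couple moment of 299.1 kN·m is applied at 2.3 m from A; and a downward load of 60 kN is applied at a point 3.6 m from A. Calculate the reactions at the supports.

Moments about A: B_y·8.3 − 15·6.6 − 212.1 − 299.1 − 60·3.6 = 0 → B_y = 826.2/8.3 = 99.5422 ≈ 99.54 kN.
ΣF_y = 0: A_y + 99.5422 − 15 − 60 = 0 → A_y = -24.54 kN.
ΣF_x = 0: no horizontal applied forces, so A_x = 0.

A_x = 0, A_y = -24.54 kN, B_y = 99.54 kN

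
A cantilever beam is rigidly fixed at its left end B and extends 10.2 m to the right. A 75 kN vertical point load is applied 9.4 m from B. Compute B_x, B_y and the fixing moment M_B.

ΣF_x = 0: B_x = 0.
ΣF_y = 0: B_y − 75 = 0 → B_y = 75.00 kN.
ΣM about B: M_B − 75·9.4 = 0 → M_B = 705.0 kN·m.

B_x = 0, B_y = 75.00 kN, M_B = 705.0 kN·m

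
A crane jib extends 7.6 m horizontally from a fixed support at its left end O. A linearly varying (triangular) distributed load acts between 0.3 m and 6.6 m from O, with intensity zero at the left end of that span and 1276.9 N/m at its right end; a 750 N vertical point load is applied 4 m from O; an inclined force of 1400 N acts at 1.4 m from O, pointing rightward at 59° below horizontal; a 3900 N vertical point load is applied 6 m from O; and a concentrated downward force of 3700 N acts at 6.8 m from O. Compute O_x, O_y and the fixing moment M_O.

O_x = -721.1 N, O_y = 13570 N, M_O = 71340 N·m

Resultant of the triangular load: ½ × 1276.9 × 6.3 = 4022.235 N, acting at 4.5 m from O (one-third of the span from the peak).
ΣF_x = 0: O_x + 1400·cos59° = 0 → O_x = -721.1 N.
ΣF_y = 0: O_y − ½·1276.9·6.3 − 750 − 1400·sin59° − 3900 − 3700 = 0 → O_y = 13570 N.
ΣM about O: M_O − (½·1276.9·6.3)·4.5 − 750·4 − 1400·sin59°·1.4 − 3900·6 − 3700·6.8 = 0 → M_O = 71340 N·m.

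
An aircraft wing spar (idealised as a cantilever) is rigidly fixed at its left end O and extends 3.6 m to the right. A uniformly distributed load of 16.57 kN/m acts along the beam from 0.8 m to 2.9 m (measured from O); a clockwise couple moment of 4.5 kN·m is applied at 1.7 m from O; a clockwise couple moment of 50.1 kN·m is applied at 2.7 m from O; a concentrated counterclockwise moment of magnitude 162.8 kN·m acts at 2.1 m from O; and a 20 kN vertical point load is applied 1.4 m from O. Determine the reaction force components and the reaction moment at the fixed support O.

O_x = 0, O_y = 54.80 kN, M_O = -15.83 kN·m

Resultant of the distributed load: 16.57 × 2.1 = 34.797 kN at 1.85 m from O.
ΣF_x = 0: O_x = 0.
ΣF_y = 0: O_y − 16.57·2.1 − 20 = 0 → O_y = 54.80 kN.
ΣM about O: M_O − (16.57·2.1)·1.85 − 4.5 − 50.1 + 162.8 − 20·1.4 = 0 → M_O = -15.83 kN·m.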